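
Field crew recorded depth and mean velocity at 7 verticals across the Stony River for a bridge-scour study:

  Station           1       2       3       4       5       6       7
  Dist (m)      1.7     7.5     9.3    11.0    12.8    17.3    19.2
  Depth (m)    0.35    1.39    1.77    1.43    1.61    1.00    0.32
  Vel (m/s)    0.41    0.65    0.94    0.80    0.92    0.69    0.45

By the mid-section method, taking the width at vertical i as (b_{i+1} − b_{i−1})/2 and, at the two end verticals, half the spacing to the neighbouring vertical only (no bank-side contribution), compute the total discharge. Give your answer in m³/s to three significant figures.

w_1 = (7.5 − 1.7)/2 = 2.9 m; q_1 = 0.41 × 0.35 × 2.9 = 0.4162 m³/s
w_2 = (9.3 − 1.7)/2 = 3.8 m; q_2 = 0.65 × 1.39 × 3.8 = 3.433 m³/s
w_3 = (11.0 − 7.5)/2 = 1.75 m; q_3 = 0.94 × 1.77 × 1.75 = 2.912 m³/s
w_4 = (12.8 − 9.3)/2 = 1.75 m; q_4 = 0.80 × 1.43 × 1.75 = 2.002 m³/s
w_5 = (17.3 − 11.0)/2 = 3.15 m; q_5 = 0.92 × 1.61 × 3.15 = 4.666 m³/s
w_6 = (19.2 − 12.8)/2 = 3.2 m; q_6 = 0.69 × 1.00 × 3.2 = 2.208 m³/s
w_7 = (19.2 − 17.3)/2 = 0.95 m; q_7 = 0.45 × 0.32 × 0.95 = 0.1368 m³/s
Q = Σ qᵢ = 15.77 m³/s

15.8 m³/s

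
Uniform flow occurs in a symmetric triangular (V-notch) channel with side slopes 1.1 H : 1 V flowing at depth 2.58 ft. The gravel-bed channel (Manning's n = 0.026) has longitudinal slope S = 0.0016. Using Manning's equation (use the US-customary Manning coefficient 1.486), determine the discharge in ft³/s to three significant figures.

A = z·y² = 1.1×2.58² = 7.322 ft²
P = 2y√(1+z²) = 2×2.58×√(1+1.1²) = 7.671 ft
R = A/P = 7.322/7.671 = 0.9545 ft
Q = (1.486/n)·A·R^(2/3)·S^(1/2) = (1.486/0.026) × 7.322 × 0.9545^(2/3) × 0.0016^(1/2) = 16.23 ft³/s

16.2 ft³/s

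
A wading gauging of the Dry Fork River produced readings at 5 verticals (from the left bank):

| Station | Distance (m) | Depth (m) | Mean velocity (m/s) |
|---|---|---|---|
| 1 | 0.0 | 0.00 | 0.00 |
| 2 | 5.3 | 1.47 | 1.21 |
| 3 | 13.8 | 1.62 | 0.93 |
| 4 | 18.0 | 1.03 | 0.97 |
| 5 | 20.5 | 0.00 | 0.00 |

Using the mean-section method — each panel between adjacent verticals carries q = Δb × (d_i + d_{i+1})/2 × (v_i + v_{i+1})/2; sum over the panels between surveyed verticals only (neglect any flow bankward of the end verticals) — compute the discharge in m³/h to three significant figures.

Panel 1-2: Δb = 5.3 m, d̄ = (0.00+1.47)/2 = 0.735, v̄ = (0.00+1.21)/2 = 0.605 → q = 5.3×0.735×0.605 = 2.357 m³/s
Panel 2-3: Δb = 8.5 m, d̄ = (1.47+1.62)/2 = 1.545, v̄ = (1.21+0.93)/2 = 1.07 → q = 8.5×1.545×1.07 = 14.05 m³/s
Panel 3-4: Δb = 4.2 m, d̄ = (1.62+1.03)/2 = 1.325, v̄ = (0.93+0.97)/2 = 0.95 → q = 4.2×1.325×0.95 = 5.287 m³/s
Panel 4-5: Δb = 2.5 m, d̄ = (1.03+0.00)/2 = 0.515, v̄ = (0.97+0.00)/2 = 0.485 → q = 2.5×0.515×0.485 = 0.6244 m³/s
Q = Σ q = 22.32 m³/s
= 22.32 × 3600 = 80350 m³/h

80400 m³/h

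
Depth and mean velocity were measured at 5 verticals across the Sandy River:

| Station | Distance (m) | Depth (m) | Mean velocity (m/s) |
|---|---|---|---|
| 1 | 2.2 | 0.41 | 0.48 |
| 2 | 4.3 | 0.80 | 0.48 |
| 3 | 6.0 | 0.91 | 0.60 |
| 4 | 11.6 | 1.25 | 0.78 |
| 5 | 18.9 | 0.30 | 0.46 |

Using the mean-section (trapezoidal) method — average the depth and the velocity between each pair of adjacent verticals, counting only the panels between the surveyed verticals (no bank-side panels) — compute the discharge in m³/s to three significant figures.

Panel 1-2: Δb = 2.1 m, d̄ = (0.41+0.80)/2 = 0.605, v̄ = (0.48+0.48)/2 = 0.48 → q = 2.1×0.605×0.48 = 0.6098 m³/s
Panel 2-3: Δb = 1.7 m, d̄ = (0.80+0.91)/2 = 0.855, v̄ = (0.48+0.60)/2 = 0.54 → q = 1.7×0.855×0.54 = 0.7849 m³/s
Panel 3-4: Δb = 5.6 m, d̄ = (0.91+1.25)/2 = 1.08, v̄ = (0.60+0.78)/2 = 0.69 → q = 5.6×1.08×0.69 = 4.173 m³/s
Panel 4-5: Δb = 7.3 m, d̄ = (1.25+0.30)/2 = 0.775, v̄ = (0.78+0.46)/2 = 0.62 → q = 7.3×0.775×0.62 = 3.508 m³/s
Q = Σ q = 9.076 m³/s

9.08 m³/s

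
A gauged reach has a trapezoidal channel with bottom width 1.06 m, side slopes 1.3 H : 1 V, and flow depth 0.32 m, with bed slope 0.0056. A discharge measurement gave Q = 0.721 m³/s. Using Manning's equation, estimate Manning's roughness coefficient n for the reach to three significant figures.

0.0181

A = (b + z·y)·y = (1.06 + 1.3×0.32)×0.32 = 0.4723 m²
P = b + 2y√(1+z²) = 1.06 + 2×0.32×√(1+1.3²) = 2.110 m
R = A/P = 0.4723/2.110 = 0.2239 m
n = (1/Q)·A·R^(2/3)·S^(1/2) = (1/0.721) × 0.4723 × 0.3687 × 0.07483 = 0.01807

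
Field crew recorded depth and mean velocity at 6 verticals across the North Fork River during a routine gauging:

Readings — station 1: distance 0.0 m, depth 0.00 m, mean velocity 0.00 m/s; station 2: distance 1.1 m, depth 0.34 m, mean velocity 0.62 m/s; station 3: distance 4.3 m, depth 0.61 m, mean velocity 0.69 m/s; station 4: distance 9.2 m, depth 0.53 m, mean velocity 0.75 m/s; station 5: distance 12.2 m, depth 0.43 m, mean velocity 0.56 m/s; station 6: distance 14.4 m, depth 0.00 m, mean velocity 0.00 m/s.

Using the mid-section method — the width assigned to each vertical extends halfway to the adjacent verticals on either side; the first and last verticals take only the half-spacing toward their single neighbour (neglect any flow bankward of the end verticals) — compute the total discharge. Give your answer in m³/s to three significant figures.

w_2 = (4.3 − 0.0)/2 = 2.15 m; q_2 = 0.62 × 0.34 × 2.15 = 0.4532 m³/s
w_3 = (9.2 − 1.1)/2 = 4.05 m; q_3 = 0.69 × 0.61 × 4.05 = 1.705 m³/s
w_4 = (12.2 − 4.3)/2 = 3.95 m; q_4 = 0.75 × 0.53 × 3.95 = 1.570 m³/s
w_5 = (14.4 − 9.2)/2 = 2.6 m; q_5 = 0.56 × 0.43 × 2.6 = 0.6261 m³/s
Stations 1, 6 contribute zero (depth or velocity is 0).
Q = Σ qᵢ = 4.354 m³/s

4.35 m³/s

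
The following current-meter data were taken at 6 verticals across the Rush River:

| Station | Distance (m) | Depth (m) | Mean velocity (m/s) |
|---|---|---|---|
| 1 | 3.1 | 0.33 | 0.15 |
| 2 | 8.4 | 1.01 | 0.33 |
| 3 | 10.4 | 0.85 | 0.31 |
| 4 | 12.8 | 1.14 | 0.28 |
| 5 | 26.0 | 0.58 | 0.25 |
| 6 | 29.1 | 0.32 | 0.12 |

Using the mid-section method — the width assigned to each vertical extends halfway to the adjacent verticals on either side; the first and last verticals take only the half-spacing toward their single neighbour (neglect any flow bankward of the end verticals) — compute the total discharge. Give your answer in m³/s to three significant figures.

w_1 = (8.4 − 3.1)/2 = 2.65 m; q_1 = 0.15 × 0.33 × 2.65 = 0.1312 m³/s
w_2 = (10.4 − 3.1)/2 = 3.65 m; q_2 = 0.33 × 1.01 × 3.65 = 1.217 m³/s
w_3 = (12.8 − 8.4)/2 = 2.2 m; q_3 = 0.31 × 0.85 × 2.2 = 0.5797 m³/s
w_4 = (26.0 − 10.4)/2 = 7.8 m; q_4 = 0.28 × 1.14 × 7.8 = 2.490 m³/s
w_5 = (29.1 − 12.8)/2 = 8.15 m; q_5 = 0.25 × 0.58 × 8.15 = 1.182 m³/s
w_6 = (29.1 − 26.0)/2 = 1.55 m; q_6 = 0.12 × 0.32 × 1.55 = 0.05952 m³/s
Q = Σ qᵢ = 5.658 m³/s

5.66 m³/s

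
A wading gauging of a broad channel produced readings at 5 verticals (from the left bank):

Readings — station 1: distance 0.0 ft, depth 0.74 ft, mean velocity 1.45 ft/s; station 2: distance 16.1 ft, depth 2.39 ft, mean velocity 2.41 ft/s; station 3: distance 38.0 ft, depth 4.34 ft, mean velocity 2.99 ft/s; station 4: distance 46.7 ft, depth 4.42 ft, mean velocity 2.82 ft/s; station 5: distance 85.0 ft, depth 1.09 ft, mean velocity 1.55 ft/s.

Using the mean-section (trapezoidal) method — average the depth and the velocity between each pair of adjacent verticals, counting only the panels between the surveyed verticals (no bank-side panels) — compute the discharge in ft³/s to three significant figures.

Panel 1-2: Δb = 16.1 ft, d̄ = (0.74+2.39)/2 = 1.565, v̄ = (1.45+2.41)/2 = 1.93 → q = 16.1×1.565×1.93 = 48.63 ft³/s
Panel 2-3: Δb = 21.9 ft, d̄ = (2.39+4.34)/2 = 3.365, v̄ = (2.41+2.99)/2 = 2.7 → q = 21.9×3.365×2.7 = 199.0 ft³/s
Panel 3-4: Δb = 8.7 ft, d̄ = (4.34+4.42)/2 = 4.38, v̄ = (2.99+2.82)/2 = 2.905 → q = 8.7×4.38×2.905 = 110.7 ft³/s
Panel 4-5: Δb = 38.3 ft, d̄ = (4.42+1.09)/2 = 2.755, v̄ = (2.82+1.55)/2 = 2.185 → q = 38.3×2.755×2.185 = 230.6 ft³/s
Q = Σ q = 588.9 ft³/s

589 ft³/s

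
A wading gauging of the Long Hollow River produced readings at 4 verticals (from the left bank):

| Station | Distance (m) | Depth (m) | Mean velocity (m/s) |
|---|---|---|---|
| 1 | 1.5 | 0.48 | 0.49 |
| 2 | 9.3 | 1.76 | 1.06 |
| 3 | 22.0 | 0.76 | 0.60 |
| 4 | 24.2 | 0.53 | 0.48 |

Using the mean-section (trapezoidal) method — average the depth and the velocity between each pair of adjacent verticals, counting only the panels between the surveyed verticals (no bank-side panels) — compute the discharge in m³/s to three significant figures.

Panel 1-2: Δb = 7.8 m, d̄ = (0.48+1.76)/2 = 1.12, v̄ = (0.49+1.06)/2 = 0.775 → q = 7.8×1.12×0.775 = 6.770 m³/s
Panel 2-3: Δb = 12.7 m, d̄ = (1.76+0.76)/2 = 1.26, v̄ = (1.06+0.60)/2 = 0.83 → q = 12.7×1.26×0.83 = 13.28 m³/s
Panel 3-4: Δb = 2.2 m, d̄ = (0.76+0.53)/2 = 0.645, v̄ = (0.60+0.48)/2 = 0.54 → q = 2.2×0.645×0.54 = 0.7663 m³/s
Q = Σ q = 20.82 m³/s

20.8 m³/s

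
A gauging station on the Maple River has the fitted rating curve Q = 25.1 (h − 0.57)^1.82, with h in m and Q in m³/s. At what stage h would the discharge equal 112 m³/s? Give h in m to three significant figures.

2.84 m

h − h₀ = (Q/C)^(1/b) = (112/25.1)^(1/1.82) = 2.275 m
h = 0.57 + 2.275 = 2.845 m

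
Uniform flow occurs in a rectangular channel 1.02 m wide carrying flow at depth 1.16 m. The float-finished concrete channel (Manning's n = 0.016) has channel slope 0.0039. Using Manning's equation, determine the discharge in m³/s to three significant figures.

A = b·y = 1.02 × 1.16 = 1.183 m²
P = b + 2y = 1.02 + 2×1.16 = 3.340 m
R = A/P = 1.183/3.340 = 0.3543 m
Q = (1/n)·A·R^(2/3)·S^(1/2) = (1/0.016) × 1.183 × 0.3543^(2/3) × 0.0039^(1/2) = 2.312 m³/s

2.31 m³/s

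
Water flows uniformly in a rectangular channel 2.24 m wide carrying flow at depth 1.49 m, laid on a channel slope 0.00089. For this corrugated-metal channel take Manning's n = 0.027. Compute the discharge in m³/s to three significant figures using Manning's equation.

A = b·y = 2.24 × 1.49 = 3.338 m²
P = b + 2y = 2.24 + 2×1.49 = 5.220 m
R = A/P = 3.338/5.220 = 0.6394 m
Q = (1/n)·A·R^(2/3)·S^(1/2) = (1/0.027) × 3.338 × 0.6394^(2/3) × 0.00089^(1/2) = 2.737 m³/s

2.74 m³/s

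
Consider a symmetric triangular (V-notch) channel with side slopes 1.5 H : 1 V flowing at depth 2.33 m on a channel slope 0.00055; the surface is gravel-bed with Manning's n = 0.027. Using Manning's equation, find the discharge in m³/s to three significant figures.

A = z·y² = 1.5×2.33² = 8.143 m²
P = 2y√(1+z²) = 2×2.33×√(1+1.5²) = 8.401 m
R = A/P = 8.143/8.401 = 0.9693 m
Q = (1/n)·A·R^(2/3)·S^(1/2) = (1/0.027) × 8.143 × 0.9693^(2/3) × 0.00055^(1/2) = 6.928 m³/s

6.93 m³/s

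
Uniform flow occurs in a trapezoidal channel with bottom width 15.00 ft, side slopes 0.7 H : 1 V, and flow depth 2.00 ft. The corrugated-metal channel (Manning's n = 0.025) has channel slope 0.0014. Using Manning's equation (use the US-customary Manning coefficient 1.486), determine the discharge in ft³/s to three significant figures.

A = (b + z·y)·y = (15.00 + 0.7×2.00)×2.00 = 32.80 ft²
P = b + 2y√(1+z²) = 15.00 + 2×2.00×√(1+0.7²) = 19.88 ft
R = A/P = 32.80/19.88 = 1.650 ft
Q = (1.486/n)·A·R^(2/3)·S^(1/2) = (1.486/0.025) × 32.80 × 1.650^(2/3) × 0.0014^(1/2) = 101.8 ft³/s

102 ft³/s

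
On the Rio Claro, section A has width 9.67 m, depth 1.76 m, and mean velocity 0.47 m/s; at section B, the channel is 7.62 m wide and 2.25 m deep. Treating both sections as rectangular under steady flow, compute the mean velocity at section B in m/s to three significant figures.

0.467 m/s

Q = A₁V₁ = (9.67×1.76) × 0.47 = 7.999 m³/s
A₂ = 7.62 × 2.25 = 17.15 m²
V₂ = Q/A₂ = 7.999/17.15 = 0.4666 m/s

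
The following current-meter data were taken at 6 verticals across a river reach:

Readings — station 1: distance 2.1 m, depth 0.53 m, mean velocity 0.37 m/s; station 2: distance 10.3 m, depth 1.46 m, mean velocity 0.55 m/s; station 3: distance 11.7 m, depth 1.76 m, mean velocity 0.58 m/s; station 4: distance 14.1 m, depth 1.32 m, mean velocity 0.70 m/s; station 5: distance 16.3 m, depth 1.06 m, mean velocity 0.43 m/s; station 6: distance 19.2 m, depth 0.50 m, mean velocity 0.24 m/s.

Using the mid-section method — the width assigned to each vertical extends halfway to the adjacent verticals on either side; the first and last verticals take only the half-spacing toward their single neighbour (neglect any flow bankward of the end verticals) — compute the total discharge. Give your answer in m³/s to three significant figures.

10.1 m³/s

w_1 = (10.3 − 2.1)/2 = 4.1 m; q_1 = 0.37 × 0.53 × 4.1 = 0.8040 m³/s
w_2 = (11.7 − 2.1)/2 = 4.8 m; q_2 = 0.55 × 1.46 × 4.8 = 3.854 m³/s
w_3 = (14.1 − 10.3)/2 = 1.9 m; q_3 = 0.58 × 1.76 × 1.9 = 1.940 m³/s
w_4 = (16.3 − 11.7)/2 = 2.3 m; q_4 = 0.70 × 1.32 × 2.3 = 2.125 m³/s
w_5 = (19.2 − 14.1)/2 = 2.55 m; q_5 = 0.43 × 1.06 × 2.55 = 1.162 m³/s
w_6 = (19.2 − 16.3)/2 = 1.45 m; q_6 = 0.24 × 0.50 × 1.45 = 0.1740 m³/s
Q = Σ qᵢ = 10.06 m³/s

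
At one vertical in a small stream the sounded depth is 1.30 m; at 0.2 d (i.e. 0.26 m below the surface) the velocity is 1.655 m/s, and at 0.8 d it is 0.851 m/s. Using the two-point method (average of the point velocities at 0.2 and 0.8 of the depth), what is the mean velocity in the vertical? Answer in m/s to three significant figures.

1.25 m/s

v̄ = (1.655 + 0.851) / 2 = 1.253 m/s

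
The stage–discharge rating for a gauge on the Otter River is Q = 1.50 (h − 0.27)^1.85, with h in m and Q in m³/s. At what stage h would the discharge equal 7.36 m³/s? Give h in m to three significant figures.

h − h₀ = (Q/C)^(1/b) = (7.36/1.50)^(1/1.85) = 2.363 m
h = 0.27 + 2.363 = 2.633 m

2.63 m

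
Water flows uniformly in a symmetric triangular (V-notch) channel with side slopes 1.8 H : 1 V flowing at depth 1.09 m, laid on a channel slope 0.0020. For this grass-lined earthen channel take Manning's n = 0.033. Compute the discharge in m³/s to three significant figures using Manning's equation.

A = z·y² = 1.8×1.09² = 2.139 m²
P = 2y√(1+z²) = 2×1.09×√(1+1.8²) = 4.489 m
R = A/P = 2.139/4.489 = 0.4764 m
Q = (1/n)·A·R^(2/3)·S^(1/2) = (1/0.033) × 2.139 × 0.4764^(2/3) × 0.0020^(1/2) = 1.768 m³/s

1.77 m³/s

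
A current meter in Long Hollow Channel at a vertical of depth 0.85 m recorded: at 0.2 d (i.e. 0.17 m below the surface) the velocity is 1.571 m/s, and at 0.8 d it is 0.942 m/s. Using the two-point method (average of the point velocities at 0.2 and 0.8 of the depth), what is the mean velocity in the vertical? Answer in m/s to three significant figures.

1.26 m/s

v̄ = (1.571 + 0.942) / 2 = 1.257 m/s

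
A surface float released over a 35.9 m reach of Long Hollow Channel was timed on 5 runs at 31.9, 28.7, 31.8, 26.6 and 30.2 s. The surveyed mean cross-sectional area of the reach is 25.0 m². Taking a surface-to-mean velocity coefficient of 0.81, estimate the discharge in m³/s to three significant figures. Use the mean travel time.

t̄ = (31.9 + 28.7 + 31.8 + 26.6 + 30.2) / 5 = 29.84 s
v_surface = L / t̄ = 35.9 / 29.84 = 1.203 m/s
v_mean = 0.81 × 1.203 = 0.9745 m/s
Q = A × v_mean = 25.0 × 0.9745 = 24.36 m³/s

24.4 m³/s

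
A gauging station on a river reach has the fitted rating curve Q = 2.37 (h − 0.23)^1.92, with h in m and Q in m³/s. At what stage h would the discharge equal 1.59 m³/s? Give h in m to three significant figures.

1.04 m

h − h₀ = (Q/C)^(1/b) = (1.59/2.37)^(1/1.92) = 0.8123 m
h = 0.23 + 0.8123 = 1.042 m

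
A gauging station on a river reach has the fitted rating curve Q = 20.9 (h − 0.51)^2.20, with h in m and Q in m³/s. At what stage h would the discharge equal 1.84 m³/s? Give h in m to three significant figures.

0.841 m

h − h₀ = (Q/C)^(1/b) = (1.84/20.9)^(1/2.20) = 0.3314 m
h = 0.51 + 0.3314 = 0.8414 m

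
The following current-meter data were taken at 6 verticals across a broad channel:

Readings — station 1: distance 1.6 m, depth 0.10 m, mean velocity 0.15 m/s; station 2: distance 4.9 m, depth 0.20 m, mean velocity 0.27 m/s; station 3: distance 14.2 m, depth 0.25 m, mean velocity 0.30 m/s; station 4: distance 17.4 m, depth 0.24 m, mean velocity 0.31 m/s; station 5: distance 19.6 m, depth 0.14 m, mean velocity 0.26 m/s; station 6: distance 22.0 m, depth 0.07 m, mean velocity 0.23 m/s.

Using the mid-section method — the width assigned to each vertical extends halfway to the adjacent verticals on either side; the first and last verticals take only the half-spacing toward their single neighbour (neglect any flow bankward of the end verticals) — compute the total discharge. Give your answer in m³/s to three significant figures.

w_1 = (4.9 − 1.6)/2 = 1.65 m; q_1 = 0.15 × 0.10 × 1.65 = 0.02475 m³/s
w_2 = (14.2 − 1.6)/2 = 6.3 m; q_2 = 0.27 × 0.20 × 6.3 = 0.3402 m³/s
w_3 = (17.4 − 4.9)/2 = 6.25 m; q_3 = 0.30 × 0.25 × 6.25 = 0.4688 m³/s
w_4 = (19.6 − 14.2)/2 = 2.7 m; q_4 = 0.31 × 0.24 × 2.7 = 0.2009 m³/s
w_5 = (22.0 − 17.4)/2 = 2.3 m; q_5 = 0.26 × 0.14 × 2.3 = 0.08372 m³/s
w_6 = (22.0 − 19.6)/2 = 1.2 m; q_6 = 0.23 × 0.07 × 1.2 = 0.01932 m³/s
Q = Σ qᵢ = 1.138 m³/s

1.14 m³/s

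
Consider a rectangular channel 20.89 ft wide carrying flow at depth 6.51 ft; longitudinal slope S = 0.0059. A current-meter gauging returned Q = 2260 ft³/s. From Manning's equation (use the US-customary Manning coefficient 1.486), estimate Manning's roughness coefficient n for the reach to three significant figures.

A = b·y = 20.89 × 6.51 = 136.0 ft²
P = b + 2y = 20.89 + 2×6.51 = 33.91 ft
R = A/P = 136.0/33.91 = 4.010 ft
n = (1.486/Q)·A·R^(2/3)·S^(1/2) = (1.486/2260) × 136.0 × 2.524 × 0.07681 = 0.01734

0.0173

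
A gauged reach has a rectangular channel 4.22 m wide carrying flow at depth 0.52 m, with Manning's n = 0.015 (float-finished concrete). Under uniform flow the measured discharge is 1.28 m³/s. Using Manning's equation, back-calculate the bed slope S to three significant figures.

0.000246

A = b·y = 4.22 × 0.52 = 2.194 m²
P = b + 2y = 4.22 + 2×0.52 = 5.260 m
R = A/P = 2.194/5.260 = 0.4172 m
S = (Q·n / (1·A·R^(2/3)))² = (1.28×0.015 / (1×2.194×0.5583))² = 0.0002456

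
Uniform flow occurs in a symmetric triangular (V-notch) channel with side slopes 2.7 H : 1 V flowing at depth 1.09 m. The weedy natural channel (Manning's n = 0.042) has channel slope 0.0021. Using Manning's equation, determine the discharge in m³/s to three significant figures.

2.24 m³/s

A = z·y² = 2.7×1.09² = 3.208 m²
P = 2y√(1+z²) = 2×1.09×√(1+2.7²) = 6.277 m
R = A/P = 3.208/6.277 = 0.5111 m
Q = (1/n)·A·R^(2/3)·S^(1/2) = (1/0.042) × 3.208 × 0.5111^(2/3) × 0.0021^(1/2) = 2.237 m³/s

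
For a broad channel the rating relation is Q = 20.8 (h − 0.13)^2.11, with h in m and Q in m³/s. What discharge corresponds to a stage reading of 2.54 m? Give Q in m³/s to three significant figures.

133 m³/s

Q = 20.8 × (2.54 − 0.13)^2.11 = 20.8 × 2.41^2.11 = 133.1 m³/s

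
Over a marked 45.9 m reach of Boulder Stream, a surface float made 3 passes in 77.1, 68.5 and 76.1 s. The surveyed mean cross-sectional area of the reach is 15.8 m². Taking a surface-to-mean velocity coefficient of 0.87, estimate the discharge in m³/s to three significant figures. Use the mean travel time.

8.54 m³/s

t̄ = (77.1 + 68.5 + 76.1) / 3 = 73.9 s
v_surface = L / t̄ = 45.9 / 73.9 = 0.6211 m/s
v_mean = 0.87 × 0.6211 = 0.5404 m/s
Q = A × v_mean = 15.8 × 0.5404 = 8.538 m³/s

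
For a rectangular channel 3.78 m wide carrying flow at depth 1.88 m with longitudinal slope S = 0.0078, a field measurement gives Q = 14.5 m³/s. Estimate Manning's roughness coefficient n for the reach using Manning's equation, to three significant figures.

0.0416

A = b·y = 3.78 × 1.88 = 7.106 m²
P = b + 2y = 3.78 + 2×1.88 = 7.540 m
R = A/P = 7.106/7.540 = 0.9425 m
n = (1/Q)·A·R^(2/3)·S^(1/2) = (1/14.5) × 7.106 × 0.9613 × 0.08832 = 0.04161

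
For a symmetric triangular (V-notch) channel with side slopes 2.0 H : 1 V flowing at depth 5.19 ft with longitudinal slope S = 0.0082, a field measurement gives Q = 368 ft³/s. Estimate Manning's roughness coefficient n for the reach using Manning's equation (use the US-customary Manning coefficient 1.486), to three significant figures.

A = z·y² = 2.0×5.19² = 53.87 ft²
P = 2y√(1+z²) = 2×5.19×√(1+2.0²) = 23.21 ft
R = A/P = 53.87/23.21 = 2.321 ft
n = (1.486/Q)·A·R^(2/3)·S^(1/2) = (1.486/368) × 53.87 × 1.753 × 0.09055 = 0.03453

0.0345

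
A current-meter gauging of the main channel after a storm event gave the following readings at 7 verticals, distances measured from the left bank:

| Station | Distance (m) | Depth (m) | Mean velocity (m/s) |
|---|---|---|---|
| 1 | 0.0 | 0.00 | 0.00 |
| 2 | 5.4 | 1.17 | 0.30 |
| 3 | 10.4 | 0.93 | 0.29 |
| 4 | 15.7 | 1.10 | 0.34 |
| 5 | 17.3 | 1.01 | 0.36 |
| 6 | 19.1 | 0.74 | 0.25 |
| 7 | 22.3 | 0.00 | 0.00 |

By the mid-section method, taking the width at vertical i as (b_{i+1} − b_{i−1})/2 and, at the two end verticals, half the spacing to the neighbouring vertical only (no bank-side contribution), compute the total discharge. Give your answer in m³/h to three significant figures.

20100 m³/h

w_2 = (10.4 − 0.0)/2 = 5.2 m; q_2 = 0.30 × 1.17 × 5.2 = 1.825 m³/s
w_3 = (15.7 − 5.4)/2 = 5.15 m; q_3 = 0.29 × 0.93 × 5.15 = 1.389 m³/s
w_4 = (17.3 − 10.4)/2 = 3.45 m; q_4 = 0.34 × 1.10 × 3.45 = 1.290 m³/s
w_5 = (19.1 − 15.7)/2 = 1.7 m; q_5 = 0.36 × 1.01 × 1.7 = 0.6181 m³/s
w_6 = (22.3 − 17.3)/2 = 2.5 m; q_6 = 0.25 × 0.74 × 2.5 = 0.4625 m³/s
Stations 1, 7 contribute zero (depth or velocity is 0).
Q = Σ qᵢ = 5.585 m³/s
= 5.585 × 3600 = 20110 m³/h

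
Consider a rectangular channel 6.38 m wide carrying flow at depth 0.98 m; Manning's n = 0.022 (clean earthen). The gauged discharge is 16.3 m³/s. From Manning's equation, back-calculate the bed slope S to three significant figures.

A = b·y = 6.38 × 0.98 = 6.252 m²
P = b + 2y = 6.38 + 2×0.98 = 8.340 m
R = A/P = 6.252/8.340 = 0.7497 m
S = (Q·n / (1·A·R^(2/3)))² = (16.3×0.022 / (1×6.252×0.8253))² = 0.004830

0.00483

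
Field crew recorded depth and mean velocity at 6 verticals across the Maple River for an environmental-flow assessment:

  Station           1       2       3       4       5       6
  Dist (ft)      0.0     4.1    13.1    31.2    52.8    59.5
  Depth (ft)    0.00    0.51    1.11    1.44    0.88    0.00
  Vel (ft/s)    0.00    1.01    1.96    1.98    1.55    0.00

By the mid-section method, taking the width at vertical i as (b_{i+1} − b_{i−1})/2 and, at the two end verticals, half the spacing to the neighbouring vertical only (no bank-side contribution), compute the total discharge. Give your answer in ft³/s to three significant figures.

109 ft³/s

w_2 = (13.1 − 0.0)/2 = 6.55 ft; q_2 = 1.01 × 0.51 × 6.55 = 3.374 ft³/s
w_3 = (31.2 − 4.1)/2 = 13.55 ft; q_3 = 1.96 × 1.11 × 13.55 = 29.48 ft³/s
w_4 = (52.8 − 13.1)/2 = 19.85 ft; q_4 = 1.98 × 1.44 × 19.85 = 56.60 ft³/s
w_5 = (59.5 − 31.2)/2 = 14.15 ft; q_5 = 1.55 × 0.88 × 14.15 = 19.30 ft³/s
Stations 1, 6 contribute zero (depth or velocity is 0).
Q = Σ qᵢ = 108.8 ft³/s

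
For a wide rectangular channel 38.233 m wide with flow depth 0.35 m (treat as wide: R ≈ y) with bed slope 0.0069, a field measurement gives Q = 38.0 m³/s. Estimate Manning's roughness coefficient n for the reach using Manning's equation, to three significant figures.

A = b·y = 38.233 × 0.35 = 13.38 m²
Wide channel: R ≈ y = 0.35 m
n = (1/Q)·A·R^(2/3)·S^(1/2) = (1/38.0) × 13.38 × 0.4966 × 0.08307 = 0.01453

0.0145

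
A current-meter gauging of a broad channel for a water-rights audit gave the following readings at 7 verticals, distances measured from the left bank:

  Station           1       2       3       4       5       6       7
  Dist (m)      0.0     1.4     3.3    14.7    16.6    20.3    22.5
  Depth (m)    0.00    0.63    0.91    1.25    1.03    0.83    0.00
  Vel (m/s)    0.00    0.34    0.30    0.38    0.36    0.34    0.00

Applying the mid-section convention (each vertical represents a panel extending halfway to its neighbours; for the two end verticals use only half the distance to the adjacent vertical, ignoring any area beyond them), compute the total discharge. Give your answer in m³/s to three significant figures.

w_2 = (3.3 − 0.0)/2 = 1.65 m; q_2 = 0.34 × 0.63 × 1.65 = 0.3534 m³/s
w_3 = (14.7 − 1.4)/2 = 6.65 m; q_3 = 0.30 × 0.91 × 6.65 = 1.815 m³/s
w_4 = (16.6 − 3.3)/2 = 6.65 m; q_4 = 0.38 × 1.25 × 6.65 = 3.159 m³/s
w_5 = (20.3 − 14.7)/2 = 2.8 m; q_5 = 0.36 × 1.03 × 2.8 = 1.038 m³/s
w_6 = (22.5 − 16.6)/2 = 2.95 m; q_6 = 0.34 × 0.83 × 2.95 = 0.8325 m³/s
Stations 1, 7 contribute zero (depth or velocity is 0).
Q = Σ qᵢ = 7.198 m³/s

7.20 m³/s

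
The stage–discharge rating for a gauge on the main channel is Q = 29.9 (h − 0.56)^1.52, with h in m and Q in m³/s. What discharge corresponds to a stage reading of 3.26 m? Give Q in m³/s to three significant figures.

Q = 29.9 × (3.26 − 0.56)^1.52 = 29.9 × 2.7^1.52 = 135.3 m³/s

135 m³/s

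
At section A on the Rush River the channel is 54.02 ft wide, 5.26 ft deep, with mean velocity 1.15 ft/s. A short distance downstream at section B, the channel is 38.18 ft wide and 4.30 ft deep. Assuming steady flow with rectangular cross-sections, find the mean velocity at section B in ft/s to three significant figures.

Q = A₁V₁ = (54.02×5.26) × 1.15 = 326.8 ft³/s
A₂ = 38.18 × 4.30 = 164.2 ft²
V₂ = Q/A₂ = 326.8/164.2 = 1.990 ft/s

1.99 ft/s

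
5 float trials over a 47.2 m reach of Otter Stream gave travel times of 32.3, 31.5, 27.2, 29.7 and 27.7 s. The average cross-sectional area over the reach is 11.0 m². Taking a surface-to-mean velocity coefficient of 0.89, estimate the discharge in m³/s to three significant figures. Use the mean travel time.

t̄ = (32.3 + 31.5 + 27.2 + 29.7 + 27.7) / 5 = 29.68 s
v_surface = L / t̄ = 47.2 / 29.68 = 1.590 m/s
v_mean = 0.89 × 1.590 = 1.415 m/s
Q = A × v_mean = 11.0 × 1.415 = 15.57 m³/s

15.6 m³/s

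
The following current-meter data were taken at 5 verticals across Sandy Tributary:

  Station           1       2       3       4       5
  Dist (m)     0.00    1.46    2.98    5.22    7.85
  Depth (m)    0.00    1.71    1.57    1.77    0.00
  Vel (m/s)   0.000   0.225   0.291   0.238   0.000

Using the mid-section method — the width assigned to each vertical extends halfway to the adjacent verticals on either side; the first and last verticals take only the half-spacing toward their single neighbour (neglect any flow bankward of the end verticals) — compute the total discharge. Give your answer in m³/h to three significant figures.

w_2 = (2.98 − 0.00)/2 = 1.49 m; q_2 = 0.225 × 1.71 × 1.49 = 0.5733 m³/s
w_3 = (5.22 − 1.46)/2 = 1.88 m; q_3 = 0.291 × 1.57 × 1.88 = 0.8589 m³/s
w_4 = (7.85 − 2.98)/2 = 2.435 m; q_4 = 0.238 × 1.77 × 2.435 = 1.026 m³/s
Stations 1, 5 contribute zero (depth or velocity is 0).
Q = Σ qᵢ = 2.458 m³/s
= 2.458 × 3600 = 8849 m³/h

8850 m³/h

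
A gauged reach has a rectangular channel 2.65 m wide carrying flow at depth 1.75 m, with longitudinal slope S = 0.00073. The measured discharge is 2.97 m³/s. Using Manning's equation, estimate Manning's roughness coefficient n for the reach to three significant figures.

A = b·y = 2.65 × 1.75 = 4.638 m²
P = b + 2y = 2.65 + 2×1.75 = 6.150 m
R = A/P = 4.638/6.150 = 0.7541 m
n = (1/Q)·A·R^(2/3)·S^(1/2) = (1/2.97) × 4.638 × 0.8285 × 0.02702 = 0.03495

0.0350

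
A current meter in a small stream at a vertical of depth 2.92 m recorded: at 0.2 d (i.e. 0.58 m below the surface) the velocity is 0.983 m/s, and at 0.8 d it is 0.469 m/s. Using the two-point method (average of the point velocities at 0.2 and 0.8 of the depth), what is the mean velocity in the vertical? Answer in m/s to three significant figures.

0.726 m/s

v̄ = (0.983 + 0.469) / 2 = 0.7260 m/s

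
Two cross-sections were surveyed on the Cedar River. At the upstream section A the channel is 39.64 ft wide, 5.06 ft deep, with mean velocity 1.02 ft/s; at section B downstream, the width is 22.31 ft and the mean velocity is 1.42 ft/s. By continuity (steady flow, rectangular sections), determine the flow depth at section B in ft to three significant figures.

Q = A₁V₁ = (39.64×5.06) × 1.02 = 204.6 ft³/s
d₂ = Q/(b₂ V₂) = 204.6/(22.31×1.42) = 6.458 ft

6.46 ft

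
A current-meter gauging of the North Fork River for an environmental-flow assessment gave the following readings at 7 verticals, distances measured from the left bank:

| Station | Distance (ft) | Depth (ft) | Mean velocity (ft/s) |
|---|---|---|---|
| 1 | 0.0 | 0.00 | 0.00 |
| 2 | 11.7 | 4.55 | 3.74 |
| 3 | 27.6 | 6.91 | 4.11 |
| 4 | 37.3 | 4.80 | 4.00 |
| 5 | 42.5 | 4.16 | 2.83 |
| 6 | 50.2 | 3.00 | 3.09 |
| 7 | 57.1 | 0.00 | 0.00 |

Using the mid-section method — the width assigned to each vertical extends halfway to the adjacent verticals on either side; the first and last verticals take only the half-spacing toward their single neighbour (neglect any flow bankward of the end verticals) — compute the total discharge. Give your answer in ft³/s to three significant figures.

885 ft³/s

w_2 = (27.6 − 0.0)/2 = 13.8 ft; q_2 = 3.74 × 4.55 × 13.8 = 234.8 ft³/s
w_3 = (37.3 − 11.7)/2 = 12.8 ft; q_3 = 4.11 × 6.91 × 12.8 = 363.5 ft³/s
w_4 = (42.5 − 27.6)/2 = 7.45 ft; q_4 = 4.00 × 4.80 × 7.45 = 143.0 ft³/s
w_5 = (50.2 − 37.3)/2 = 6.45 ft; q_5 = 2.83 × 4.16 × 6.45 = 75.93 ft³/s
w_6 = (57.1 − 42.5)/2 = 7.3 ft; q_6 = 3.09 × 3.00 × 7.3 = 67.67 ft³/s
Stations 1, 7 contribute zero (depth or velocity is 0).
Q = Σ qᵢ = 885.0 ft³/s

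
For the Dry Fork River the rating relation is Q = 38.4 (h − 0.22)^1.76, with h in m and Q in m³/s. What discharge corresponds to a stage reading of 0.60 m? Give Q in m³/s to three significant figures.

Q = 38.4 × (0.60 − 0.22)^1.76 = 38.4 × 0.38^1.76 = 6.994 m³/s

6.99 m³/s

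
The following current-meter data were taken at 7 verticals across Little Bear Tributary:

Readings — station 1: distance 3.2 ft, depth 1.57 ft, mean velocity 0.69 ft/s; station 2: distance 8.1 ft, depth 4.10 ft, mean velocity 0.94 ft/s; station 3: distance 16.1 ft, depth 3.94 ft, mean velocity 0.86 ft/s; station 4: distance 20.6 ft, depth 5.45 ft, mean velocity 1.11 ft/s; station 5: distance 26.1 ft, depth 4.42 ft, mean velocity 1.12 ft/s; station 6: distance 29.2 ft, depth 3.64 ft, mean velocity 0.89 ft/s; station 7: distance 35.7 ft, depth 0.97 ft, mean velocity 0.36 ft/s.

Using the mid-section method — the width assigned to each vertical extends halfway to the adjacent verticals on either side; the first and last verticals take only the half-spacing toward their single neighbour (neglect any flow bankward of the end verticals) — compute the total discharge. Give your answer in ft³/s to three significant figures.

117 ft³/s

w_1 = (8.1 − 3.2)/2 = 2.45 ft; q_1 = 0.69 × 1.57 × 2.45 = 2.654 ft³/s
w_2 = (16.1 − 3.2)/2 = 6.45 ft; q_2 = 0.94 × 4.10 × 6.45 = 24.86 ft³/s
w_3 = (20.6 − 8.1)/2 = 6.25 ft; q_3 = 0.86 × 3.94 × 6.25 = 21.18 ft³/s
w_4 = (26.1 − 16.1)/2 = 5 ft; q_4 = 1.11 × 5.45 × 5 = 30.25 ft³/s
w_5 = (29.2 − 20.6)/2 = 4.3 ft; q_5 = 1.12 × 4.42 × 4.3 = 21.29 ft³/s
w_6 = (35.7 − 26.1)/2 = 4.8 ft; q_6 = 0.89 × 3.64 × 4.8 = 15.55 ft³/s
w_7 = (35.7 − 29.2)/2 = 3.25 ft; q_7 = 0.36 × 0.97 × 3.25 = 1.135 ft³/s
Q = Σ qᵢ = 116.9 ft³/s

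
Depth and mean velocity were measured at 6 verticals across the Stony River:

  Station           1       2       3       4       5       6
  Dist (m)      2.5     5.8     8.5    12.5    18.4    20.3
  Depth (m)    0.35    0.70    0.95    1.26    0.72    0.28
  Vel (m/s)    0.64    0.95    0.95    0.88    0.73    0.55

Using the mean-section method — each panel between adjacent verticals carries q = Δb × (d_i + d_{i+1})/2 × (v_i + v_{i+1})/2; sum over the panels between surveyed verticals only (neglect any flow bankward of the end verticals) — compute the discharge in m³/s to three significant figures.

12.8 m³/s

Panel 1-2: Δb = 3.3 m, d̄ = (0.35+0.70)/2 = 0.525, v̄ = (0.64+0.95)/2 = 0.795 → q = 3.3×0.525×0.795 = 1.377 m³/s
Panel 2-3: Δb = 2.7 m, d̄ = (0.70+0.95)/2 = 0.825, v̄ = (0.95+0.95)/2 = 0.95 → q = 2.7×0.825×0.95 = 2.116 m³/s
Panel 3-4: Δb = 4 m, d̄ = (0.95+1.26)/2 = 1.105, v̄ = (0.95+0.88)/2 = 0.915 → q = 4×1.105×0.915 = 4.044 m³/s
Panel 4-5: Δb = 5.9 m, d̄ = (1.26+0.72)/2 = 0.99, v̄ = (0.88+0.73)/2 = 0.805 → q = 5.9×0.99×0.805 = 4.702 m³/s
Panel 5-6: Δb = 1.9 m, d̄ = (0.72+0.28)/2 = 0.5, v̄ = (0.73+0.55)/2 = 0.64 → q = 1.9×0.5×0.64 = 0.6080 m³/s
Q = Σ q = 12.85 m³/s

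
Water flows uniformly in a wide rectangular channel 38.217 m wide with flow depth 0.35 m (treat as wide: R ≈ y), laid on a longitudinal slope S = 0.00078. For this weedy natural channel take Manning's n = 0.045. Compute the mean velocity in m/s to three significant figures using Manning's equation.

A = b·y = 38.217 × 0.35 = 13.38 m²
Wide channel: R ≈ y = 0.35 m
Q = (1/n)·A·R^(2/3)·S^(1/2) = (1/0.045) × 13.38 × 0.3500^(2/3) × 0.00078^(1/2) = 4.123 m³/s
V = Q/A = 4.123/13.38 = 0.3082 m/s

0.308 m/s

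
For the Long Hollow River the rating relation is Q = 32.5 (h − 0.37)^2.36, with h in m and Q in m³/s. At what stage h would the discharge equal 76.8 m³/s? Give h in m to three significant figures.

h − h₀ = (Q/C)^(1/b) = (76.8/32.5)^(1/2.36) = 1.440 m
h = 0.37 + 1.440 = 1.810 m

1.81 m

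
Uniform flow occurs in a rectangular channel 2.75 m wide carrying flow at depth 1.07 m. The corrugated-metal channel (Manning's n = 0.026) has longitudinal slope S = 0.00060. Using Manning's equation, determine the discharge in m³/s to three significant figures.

1.98 m³/s

A = b·y = 2.75 × 1.07 = 2.943 m²
P = b + 2y = 2.75 + 2×1.07 = 4.890 m
R = A/P = 2.943/4.890 = 0.6017 m
Q = (1/n)·A·R^(2/3)·S^(1/2) = (1/0.026) × 2.943 × 0.6017^(2/3) × 0.00060^(1/2) = 1.976 m³/s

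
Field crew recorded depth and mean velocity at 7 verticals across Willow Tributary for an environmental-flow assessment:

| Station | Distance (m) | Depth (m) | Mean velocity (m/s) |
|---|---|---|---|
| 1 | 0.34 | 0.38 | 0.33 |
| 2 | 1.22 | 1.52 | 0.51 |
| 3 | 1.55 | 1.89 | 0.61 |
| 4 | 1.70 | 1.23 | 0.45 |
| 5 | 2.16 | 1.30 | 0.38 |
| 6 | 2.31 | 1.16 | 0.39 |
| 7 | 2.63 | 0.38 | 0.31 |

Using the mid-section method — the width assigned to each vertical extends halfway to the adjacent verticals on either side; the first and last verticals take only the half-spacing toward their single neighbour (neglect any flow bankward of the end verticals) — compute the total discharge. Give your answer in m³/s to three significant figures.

1.25 m³/s

w_1 = (1.22 − 0.34)/2 = 0.44 m; q_1 = 0.33 × 0.38 × 0.44 = 0.05518 m³/s
w_2 = (1.55 − 0.34)/2 = 0.605 m; q_2 = 0.51 × 1.52 × 0.605 = 0.4690 m³/s
w_3 = (1.70 − 1.22)/2 = 0.24 m; q_3 = 0.61 × 1.89 × 0.24 = 0.2767 m³/s
w_4 = (2.16 − 1.55)/2 = 0.305 m; q_4 = 0.45 × 1.23 × 0.305 = 0.1688 m³/s
w_5 = (2.31 − 1.70)/2 = 0.305 m; q_5 = 0.38 × 1.30 × 0.305 = 0.1507 m³/s
w_6 = (2.63 − 2.16)/2 = 0.235 m; q_6 = 0.39 × 1.16 × 0.235 = 0.1063 m³/s
w_7 = (2.63 − 2.31)/2 = 0.16 m; q_7 = 0.31 × 0.38 × 0.16 = 0.01885 m³/s
Q = Σ qᵢ = 1.246 m³/s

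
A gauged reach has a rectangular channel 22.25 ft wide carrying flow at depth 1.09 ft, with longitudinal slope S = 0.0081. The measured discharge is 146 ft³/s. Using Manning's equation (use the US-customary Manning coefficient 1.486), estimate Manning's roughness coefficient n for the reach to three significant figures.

A = b·y = 22.25 × 1.09 = 24.25 ft²
P = b + 2y = 22.25 + 2×1.09 = 24.43 ft
R = A/P = 24.25/24.43 = 0.9927 ft
n = (1.486/Q)·A·R^(2/3)·S^(1/2) = (1.486/146) × 24.25 × 0.9952 × 0.09000 = 0.02211

0.0221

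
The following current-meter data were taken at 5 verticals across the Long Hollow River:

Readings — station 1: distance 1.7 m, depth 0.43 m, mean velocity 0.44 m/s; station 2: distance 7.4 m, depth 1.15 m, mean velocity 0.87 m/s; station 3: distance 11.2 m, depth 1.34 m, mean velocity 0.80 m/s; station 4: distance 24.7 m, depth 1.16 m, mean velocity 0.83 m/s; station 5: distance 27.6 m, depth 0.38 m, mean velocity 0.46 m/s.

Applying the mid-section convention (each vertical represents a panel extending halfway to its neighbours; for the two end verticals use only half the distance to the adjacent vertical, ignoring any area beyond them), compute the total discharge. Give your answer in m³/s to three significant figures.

22.7 m³/s

w_1 = (7.4 − 1.7)/2 = 2.85 m; q_1 = 0.44 × 0.43 × 2.85 = 0.5392 m³/s
w_2 = (11.2 − 1.7)/2 = 4.75 m; q_2 = 0.87 × 1.15 × 4.75 = 4.752 m³/s
w_3 = (24.7 − 7.4)/2 = 8.65 m; q_3 = 0.80 × 1.34 × 8.65 = 9.273 m³/s
w_4 = (27.6 − 11.2)/2 = 8.2 m; q_4 = 0.83 × 1.16 × 8.2 = 7.895 m³/s
w_5 = (27.6 − 24.7)/2 = 1.45 m; q_5 = 0.46 × 0.38 × 1.45 = 0.2535 m³/s
Q = Σ qᵢ = 22.71 m³/s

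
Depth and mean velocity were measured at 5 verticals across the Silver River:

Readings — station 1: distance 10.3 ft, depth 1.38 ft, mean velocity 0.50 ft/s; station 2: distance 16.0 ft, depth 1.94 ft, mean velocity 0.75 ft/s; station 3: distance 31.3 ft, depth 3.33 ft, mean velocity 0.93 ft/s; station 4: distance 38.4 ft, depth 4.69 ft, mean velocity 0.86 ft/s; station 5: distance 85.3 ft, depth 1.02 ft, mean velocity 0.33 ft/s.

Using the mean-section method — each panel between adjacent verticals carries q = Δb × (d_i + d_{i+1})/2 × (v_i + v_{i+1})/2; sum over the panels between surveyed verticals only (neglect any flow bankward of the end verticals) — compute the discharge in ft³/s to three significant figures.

145 ft³/s

Panel 1-2: Δb = 5.7 ft, d̄ = (1.38+1.94)/2 = 1.66, v̄ = (0.50+0.75)/2 = 0.625 → q = 5.7×1.66×0.625 = 5.914 ft³/s
Panel 2-3: Δb = 15.3 ft, d̄ = (1.94+3.33)/2 = 2.635, v̄ = (0.75+0.93)/2 = 0.84 → q = 15.3×2.635×0.84 = 33.87 ft³/s
Panel 3-4: Δb = 7.1 ft, d̄ = (3.33+4.69)/2 = 4.01, v̄ = (0.93+0.86)/2 = 0.895 → q = 7.1×4.01×0.895 = 25.48 ft³/s
Panel 4-5: Δb = 46.9 ft, d̄ = (4.69+1.02)/2 = 2.855, v̄ = (0.86+0.33)/2 = 0.595 → q = 46.9×2.855×0.595 = 79.67 ft³/s
Q = Σ q = 144.9 ft³/s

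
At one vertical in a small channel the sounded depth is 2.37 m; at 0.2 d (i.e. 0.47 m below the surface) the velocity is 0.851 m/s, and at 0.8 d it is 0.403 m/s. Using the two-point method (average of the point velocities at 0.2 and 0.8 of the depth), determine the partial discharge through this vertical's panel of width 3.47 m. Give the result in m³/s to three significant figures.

5.16 m³/s

v̄ = (0.851 + 0.403) / 2 = 0.6270 m/s
q = v̄ × d × w = 0.6270 × 2.37 × 3.47 = 5.156 m³/s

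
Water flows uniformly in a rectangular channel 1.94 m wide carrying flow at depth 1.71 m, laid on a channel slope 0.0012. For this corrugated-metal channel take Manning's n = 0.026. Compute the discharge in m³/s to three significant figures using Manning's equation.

3.21 m³/s

A = b·y = 1.94 × 1.71 = 3.317 m²
P = b + 2y = 1.94 + 2×1.71 = 5.360 m
R = A/P = 3.317/5.360 = 0.6189 m
Q = (1/n)·A·R^(2/3)·S^(1/2) = (1/0.026) × 3.317 × 0.6189^(2/3) × 0.0012^(1/2) = 3.210 m³/s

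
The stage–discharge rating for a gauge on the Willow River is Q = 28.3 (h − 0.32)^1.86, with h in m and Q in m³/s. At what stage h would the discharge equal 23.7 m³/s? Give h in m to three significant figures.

1.23 m

h − h₀ = (Q/C)^(1/b) = (23.7/28.3)^(1/1.86) = 0.9090 m
h = 0.32 + 0.9090 = 1.229 m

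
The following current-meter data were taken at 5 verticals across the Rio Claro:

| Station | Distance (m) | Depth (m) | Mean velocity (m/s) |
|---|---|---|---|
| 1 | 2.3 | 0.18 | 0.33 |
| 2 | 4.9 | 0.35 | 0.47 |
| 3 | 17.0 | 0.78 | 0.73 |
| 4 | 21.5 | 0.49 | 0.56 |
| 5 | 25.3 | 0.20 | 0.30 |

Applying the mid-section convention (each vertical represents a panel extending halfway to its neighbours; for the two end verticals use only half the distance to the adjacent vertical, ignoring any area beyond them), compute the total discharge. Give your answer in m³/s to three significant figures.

w_1 = (4.9 − 2.3)/2 = 1.3 m; q_1 = 0.33 × 0.18 × 1.3 = 0.07722 m³/s
w_2 = (17.0 − 2.3)/2 = 7.35 m; q_2 = 0.47 × 0.35 × 7.35 = 1.209 m³/s
w_3 = (21.5 − 4.9)/2 = 8.3 m; q_3 = 0.73 × 0.78 × 8.3 = 4.726 m³/s
w_4 = (25.3 − 17.0)/2 = 4.15 m; q_4 = 0.56 × 0.49 × 4.15 = 1.139 m³/s
w_5 = (25.3 − 21.5)/2 = 1.9 m; q_5 = 0.30 × 0.20 × 1.9 = 0.1140 m³/s
Q = Σ qᵢ = 7.265 m³/s

7.27 m³/s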